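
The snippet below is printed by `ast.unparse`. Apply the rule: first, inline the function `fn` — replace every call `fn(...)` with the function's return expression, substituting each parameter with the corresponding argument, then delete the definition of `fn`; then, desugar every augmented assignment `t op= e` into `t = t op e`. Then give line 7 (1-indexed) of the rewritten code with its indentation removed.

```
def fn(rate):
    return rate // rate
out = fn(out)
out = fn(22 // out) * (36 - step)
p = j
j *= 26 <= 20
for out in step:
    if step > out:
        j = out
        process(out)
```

j = out

Transformed code:
out = out // out
out = 22 // out // (22 // out) * (36 - step)
p = j
j = j * (26 <= 20)
for out in step:
    if step > out:
        j = out
        process(out)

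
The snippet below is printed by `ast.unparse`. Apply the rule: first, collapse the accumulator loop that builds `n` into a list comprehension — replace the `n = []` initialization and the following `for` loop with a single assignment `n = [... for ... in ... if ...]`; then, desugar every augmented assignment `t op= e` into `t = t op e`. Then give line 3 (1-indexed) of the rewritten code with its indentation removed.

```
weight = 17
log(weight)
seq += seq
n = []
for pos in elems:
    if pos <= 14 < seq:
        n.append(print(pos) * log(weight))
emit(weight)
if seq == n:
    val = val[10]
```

seq = seq + seq

Transformed code:
weight = 17
log(weight)
seq = seq + seq
n = [print(pos) * log(weight) for pos in elems if pos <= 14 < seq]
emit(weight)
if seq == n:
    val = val[10]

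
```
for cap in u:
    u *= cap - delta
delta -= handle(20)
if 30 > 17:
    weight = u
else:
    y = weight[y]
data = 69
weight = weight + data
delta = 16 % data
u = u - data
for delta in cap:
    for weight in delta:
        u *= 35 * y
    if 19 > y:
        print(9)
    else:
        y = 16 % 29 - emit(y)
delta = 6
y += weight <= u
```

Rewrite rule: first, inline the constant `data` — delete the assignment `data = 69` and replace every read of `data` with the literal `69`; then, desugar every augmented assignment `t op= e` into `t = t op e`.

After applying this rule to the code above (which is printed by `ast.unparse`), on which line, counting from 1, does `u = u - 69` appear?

10

Transformed code:
for cap in u:
    u = u * (cap - delta)
delta = delta - handle(20)
if 30 > 17:
    weight = u
else:
    y = weight[y]
weight = weight + 69
delta = 16 % 69
u = u - 69
for delta in cap:
    for weight in delta:
        u = u * (35 * y)
    if 19 > y:
        print(9)
    else:
        y = 16 % 29 - emit(y)
delta = 6
y = y + (weight <= u)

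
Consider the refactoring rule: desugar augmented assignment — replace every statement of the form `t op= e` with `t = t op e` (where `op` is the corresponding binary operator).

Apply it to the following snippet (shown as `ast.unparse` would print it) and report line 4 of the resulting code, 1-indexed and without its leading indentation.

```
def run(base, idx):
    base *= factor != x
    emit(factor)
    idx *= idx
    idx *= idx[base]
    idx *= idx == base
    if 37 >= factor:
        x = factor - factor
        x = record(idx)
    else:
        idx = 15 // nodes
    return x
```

idx = idx * idx

Transformed code:
def run(base, idx):
    base = base * (factor != x)
    emit(factor)
    idx = idx * idx
    idx = idx * idx[base]
    idx = idx * (idx == base)
    if 37 >= factor:
        x = factor - factor
        x = record(idx)
    else:
        idx = 15 // nodes
    return x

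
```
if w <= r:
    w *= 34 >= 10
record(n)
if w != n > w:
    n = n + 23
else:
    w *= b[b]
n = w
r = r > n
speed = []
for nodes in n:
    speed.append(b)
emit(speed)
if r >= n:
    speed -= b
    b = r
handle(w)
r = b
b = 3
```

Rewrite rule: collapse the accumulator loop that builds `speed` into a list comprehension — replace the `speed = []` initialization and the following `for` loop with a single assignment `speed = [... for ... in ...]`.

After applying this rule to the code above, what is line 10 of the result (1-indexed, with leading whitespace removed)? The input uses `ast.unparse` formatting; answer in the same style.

speed = [b for nodes in n]

Transformed code:
if w <= r:
    w *= 34 >= 10
record(n)
if w != n > w:
    n = n + 23
else:
    w *= b[b]
n = w
r = r > n
speed = [b for nodes in n]
emit(speed)
if r >= n:
    speed -= b
    b = r
handle(w)
r = b
b = 3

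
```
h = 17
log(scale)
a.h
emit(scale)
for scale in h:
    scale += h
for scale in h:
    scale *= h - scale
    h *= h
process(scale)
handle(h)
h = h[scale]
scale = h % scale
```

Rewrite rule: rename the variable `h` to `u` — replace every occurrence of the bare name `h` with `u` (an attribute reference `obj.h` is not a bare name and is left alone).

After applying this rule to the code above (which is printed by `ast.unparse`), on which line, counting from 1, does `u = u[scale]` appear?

12

Transformed code:
u = 17
log(scale)
a.h
emit(scale)
for scale in u:
    scale += u
for scale in u:
    scale *= u - scale
    u *= u
process(scale)
handle(u)
u = u[scale]
scale = u % scale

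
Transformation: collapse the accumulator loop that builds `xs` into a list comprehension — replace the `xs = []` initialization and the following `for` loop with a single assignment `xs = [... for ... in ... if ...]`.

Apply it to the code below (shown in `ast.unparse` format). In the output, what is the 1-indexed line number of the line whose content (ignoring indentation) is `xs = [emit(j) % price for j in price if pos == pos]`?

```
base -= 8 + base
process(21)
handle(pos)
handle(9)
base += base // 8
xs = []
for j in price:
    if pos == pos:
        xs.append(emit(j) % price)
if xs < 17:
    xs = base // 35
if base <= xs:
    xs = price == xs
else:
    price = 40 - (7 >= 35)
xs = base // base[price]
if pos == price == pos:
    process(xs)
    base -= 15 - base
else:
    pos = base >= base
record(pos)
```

Transformed code:
base -= 8 + base
process(21)
handle(pos)
handle(9)
base += base // 8
xs = [emit(j) % price for j in price if pos == pos]
if xs < 17:
    xs = base // 35
if base <= xs:
    xs = price == xs
else:
    price = 40 - (7 >= 35)
xs = base // base[price]
if pos == price == pos:
    process(xs)
    base -= 15 - base
else:
    pos = base >= base
record(pos)

6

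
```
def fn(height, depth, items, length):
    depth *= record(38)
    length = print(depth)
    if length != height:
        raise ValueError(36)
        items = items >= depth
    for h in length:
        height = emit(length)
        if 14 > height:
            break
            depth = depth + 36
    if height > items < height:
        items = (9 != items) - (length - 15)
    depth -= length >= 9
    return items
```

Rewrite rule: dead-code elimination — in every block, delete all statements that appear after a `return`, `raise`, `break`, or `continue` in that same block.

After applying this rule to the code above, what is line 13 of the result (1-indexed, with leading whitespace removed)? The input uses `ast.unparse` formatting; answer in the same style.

return items

Transformed code:
def fn(height, depth, items, length):
    depth *= record(38)
    length = print(depth)
    if length != height:
        raise ValueError(36)
    for h in length:
        height = emit(length)
        if 14 > height:
            break
    if height > items < height:
        items = (9 != items) - (length - 15)
    depth -= length >= 9
    return items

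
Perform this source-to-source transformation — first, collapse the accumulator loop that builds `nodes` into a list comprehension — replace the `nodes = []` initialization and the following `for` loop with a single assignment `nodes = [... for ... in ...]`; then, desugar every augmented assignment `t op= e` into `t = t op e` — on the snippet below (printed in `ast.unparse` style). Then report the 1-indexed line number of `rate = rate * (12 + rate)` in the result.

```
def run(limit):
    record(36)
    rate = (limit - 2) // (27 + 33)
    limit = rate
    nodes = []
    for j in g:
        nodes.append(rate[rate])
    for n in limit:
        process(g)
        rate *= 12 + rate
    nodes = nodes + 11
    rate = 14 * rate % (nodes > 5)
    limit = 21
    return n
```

Transformed code:
def run(limit):
    record(36)
    rate = (limit - 2) // (27 + 33)
    limit = rate
    nodes = [rate[rate] for j in g]
    for n in limit:
        process(g)
        rate = rate * (12 + rate)
    nodes = nodes + 11
    rate = 14 * rate % (nodes > 5)
    limit = 21
    return n

8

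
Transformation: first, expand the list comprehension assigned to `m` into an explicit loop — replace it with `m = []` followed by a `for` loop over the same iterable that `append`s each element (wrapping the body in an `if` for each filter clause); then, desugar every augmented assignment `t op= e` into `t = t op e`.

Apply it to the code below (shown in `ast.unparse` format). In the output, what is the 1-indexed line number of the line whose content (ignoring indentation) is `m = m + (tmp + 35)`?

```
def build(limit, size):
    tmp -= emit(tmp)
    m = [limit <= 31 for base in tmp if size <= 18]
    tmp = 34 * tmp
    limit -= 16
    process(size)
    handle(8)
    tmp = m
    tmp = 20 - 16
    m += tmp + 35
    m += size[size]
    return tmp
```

Transformed code:
def build(limit, size):
    tmp = tmp - emit(tmp)
    m = []
    for base in tmp:
        if size <= 18:
            m.append(limit <= 31)
    tmp = 34 * tmp
    limit = limit - 16
    process(size)
    handle(8)
    tmp = m
    tmp = 20 - 16
    m = m + (tmp + 35)
    m = m + size[size]
    return tmp

13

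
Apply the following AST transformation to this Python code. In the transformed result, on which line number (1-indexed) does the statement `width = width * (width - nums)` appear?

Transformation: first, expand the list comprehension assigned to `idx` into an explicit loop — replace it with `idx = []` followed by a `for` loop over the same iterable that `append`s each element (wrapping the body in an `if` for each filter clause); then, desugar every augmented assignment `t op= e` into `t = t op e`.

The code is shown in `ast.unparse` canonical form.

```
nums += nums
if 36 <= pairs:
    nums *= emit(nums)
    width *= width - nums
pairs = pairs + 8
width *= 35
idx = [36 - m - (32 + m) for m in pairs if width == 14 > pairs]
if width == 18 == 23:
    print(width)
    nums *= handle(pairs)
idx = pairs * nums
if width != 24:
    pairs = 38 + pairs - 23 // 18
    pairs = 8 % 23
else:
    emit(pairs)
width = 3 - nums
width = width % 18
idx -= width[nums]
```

Transformed code:
nums = nums + nums
if 36 <= pairs:
    nums = nums * emit(nums)
    width = width * (width - nums)
pairs = pairs + 8
width = width * 35
idx = []
for m in pairs:
    if width == 14 > pairs:
        idx.append(36 - m - (32 + m))
if width == 18 == 23:
    print(width)
    nums = nums * handle(pairs)
idx = pairs * nums
if width != 24:
    pairs = 38 + pairs - 23 // 18
    pairs = 8 % 23
else:
    emit(pairs)
width = 3 - nums
width = width % 18
idx = idx - width[nums]

4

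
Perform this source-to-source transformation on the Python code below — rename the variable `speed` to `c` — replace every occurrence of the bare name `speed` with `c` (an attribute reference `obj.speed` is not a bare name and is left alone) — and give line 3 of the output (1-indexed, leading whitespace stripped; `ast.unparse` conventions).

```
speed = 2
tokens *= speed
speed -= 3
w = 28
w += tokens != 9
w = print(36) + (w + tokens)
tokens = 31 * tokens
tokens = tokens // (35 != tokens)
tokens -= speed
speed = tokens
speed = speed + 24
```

Transformed code:
c = 2
tokens *= c
c -= 3
w = 28
w += tokens != 9
w = print(36) + (w + tokens)
tokens = 31 * tokens
tokens = tokens // (35 != tokens)
tokens -= c
c = tokens
c = c + 24

c -= 3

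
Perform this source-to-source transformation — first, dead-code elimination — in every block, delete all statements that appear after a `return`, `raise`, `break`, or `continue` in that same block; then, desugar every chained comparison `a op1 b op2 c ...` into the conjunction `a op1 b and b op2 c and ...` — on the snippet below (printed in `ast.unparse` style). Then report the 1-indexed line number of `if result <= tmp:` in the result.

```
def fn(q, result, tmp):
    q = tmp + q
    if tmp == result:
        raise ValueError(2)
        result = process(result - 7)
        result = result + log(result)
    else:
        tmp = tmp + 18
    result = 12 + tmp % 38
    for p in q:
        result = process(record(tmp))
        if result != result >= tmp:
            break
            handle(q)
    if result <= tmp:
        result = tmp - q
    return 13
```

Transformed code:
def fn(q, result, tmp):
    q = tmp + q
    if tmp == result:
        raise ValueError(2)
    else:
        tmp = tmp + 18
    result = 12 + tmp % 38
    for p in q:
        result = process(record(tmp))
        if result != result and result >= tmp:
            break
    if result <= tmp:
        result = tmp - q
    return 13

12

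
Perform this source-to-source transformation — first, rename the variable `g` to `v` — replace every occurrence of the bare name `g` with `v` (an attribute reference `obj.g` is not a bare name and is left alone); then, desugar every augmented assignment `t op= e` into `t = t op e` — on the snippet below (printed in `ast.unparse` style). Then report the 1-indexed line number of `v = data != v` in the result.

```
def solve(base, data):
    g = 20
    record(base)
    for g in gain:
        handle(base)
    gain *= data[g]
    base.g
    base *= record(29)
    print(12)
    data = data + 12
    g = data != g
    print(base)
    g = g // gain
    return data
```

Transformed code:
def solve(base, data):
    v = 20
    record(base)
    for v in gain:
        handle(base)
    gain = gain * data[v]
    base.g
    base = base * record(29)
    print(12)
    data = data + 12
    v = data != v
    print(base)
    v = v // gain
    return data

11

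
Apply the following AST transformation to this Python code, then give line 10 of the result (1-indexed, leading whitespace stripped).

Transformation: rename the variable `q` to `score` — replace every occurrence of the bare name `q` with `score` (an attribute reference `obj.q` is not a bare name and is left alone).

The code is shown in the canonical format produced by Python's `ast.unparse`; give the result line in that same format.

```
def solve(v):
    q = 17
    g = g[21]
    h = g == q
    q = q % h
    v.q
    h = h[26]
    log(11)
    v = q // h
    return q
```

return score

Transformed code:
def solve(v):
    score = 17
    g = g[21]
    h = g == score
    score = score % h
    v.q
    h = h[26]
    log(11)
    v = score // h
    return score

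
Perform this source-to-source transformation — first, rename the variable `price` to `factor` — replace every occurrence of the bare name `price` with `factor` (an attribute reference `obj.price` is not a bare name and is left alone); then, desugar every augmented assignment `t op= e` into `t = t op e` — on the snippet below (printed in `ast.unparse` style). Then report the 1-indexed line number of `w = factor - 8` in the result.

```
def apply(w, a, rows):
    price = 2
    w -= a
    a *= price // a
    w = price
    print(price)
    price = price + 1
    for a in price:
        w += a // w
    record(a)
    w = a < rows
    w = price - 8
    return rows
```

Transformed code:
def apply(w, a, rows):
    factor = 2
    w = w - a
    a = a * (factor // a)
    w = factor
    print(factor)
    factor = factor + 1
    for a in factor:
        w = w + a // w
    record(a)
    w = a < rows
    w = factor - 8
    return rows

12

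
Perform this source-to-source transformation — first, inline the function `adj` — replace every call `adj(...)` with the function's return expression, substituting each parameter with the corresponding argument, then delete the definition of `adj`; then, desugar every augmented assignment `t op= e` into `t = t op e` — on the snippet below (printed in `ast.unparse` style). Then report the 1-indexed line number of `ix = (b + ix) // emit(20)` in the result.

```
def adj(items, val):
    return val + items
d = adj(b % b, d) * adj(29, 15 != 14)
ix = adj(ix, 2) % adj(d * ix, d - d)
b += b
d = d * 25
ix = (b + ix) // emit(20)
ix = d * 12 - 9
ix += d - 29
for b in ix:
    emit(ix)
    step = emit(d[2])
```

Transformed code:
d = (d + b % b) * ((15 != 14) + 29)
ix = (2 + ix) % (d - d + d * ix)
b = b + b
d = d * 25
ix = (b + ix) // emit(20)
ix = d * 12 - 9
ix = ix + (d - 29)
for b in ix:
    emit(ix)
    step = emit(d[2])

5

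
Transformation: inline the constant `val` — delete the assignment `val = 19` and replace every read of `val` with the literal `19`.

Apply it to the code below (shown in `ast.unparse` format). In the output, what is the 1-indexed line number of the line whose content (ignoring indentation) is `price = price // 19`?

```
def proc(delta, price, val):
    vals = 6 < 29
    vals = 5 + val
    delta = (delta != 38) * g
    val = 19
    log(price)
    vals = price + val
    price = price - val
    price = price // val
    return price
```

8

Transformed code:
def proc(delta, price, val):
    vals = 6 < 29
    vals = 5 + 19
    delta = (delta != 38) * g
    log(price)
    vals = price + 19
    price = price - 19
    price = price // 19
    return price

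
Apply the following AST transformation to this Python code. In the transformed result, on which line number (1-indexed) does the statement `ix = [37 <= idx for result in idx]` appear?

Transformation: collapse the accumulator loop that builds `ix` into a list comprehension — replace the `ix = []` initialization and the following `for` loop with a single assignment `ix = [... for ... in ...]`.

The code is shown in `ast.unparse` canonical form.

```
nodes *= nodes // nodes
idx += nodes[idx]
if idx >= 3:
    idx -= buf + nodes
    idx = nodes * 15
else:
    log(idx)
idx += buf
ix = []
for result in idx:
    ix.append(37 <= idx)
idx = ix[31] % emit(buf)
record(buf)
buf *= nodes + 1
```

9

Transformed code:
nodes *= nodes // nodes
idx += nodes[idx]
if idx >= 3:
    idx -= buf + nodes
    idx = nodes * 15
else:
    log(idx)
idx += buf
ix = [37 <= idx for result in idx]
idx = ix[31] % emit(buf)
record(buf)
buf *= nodes + 1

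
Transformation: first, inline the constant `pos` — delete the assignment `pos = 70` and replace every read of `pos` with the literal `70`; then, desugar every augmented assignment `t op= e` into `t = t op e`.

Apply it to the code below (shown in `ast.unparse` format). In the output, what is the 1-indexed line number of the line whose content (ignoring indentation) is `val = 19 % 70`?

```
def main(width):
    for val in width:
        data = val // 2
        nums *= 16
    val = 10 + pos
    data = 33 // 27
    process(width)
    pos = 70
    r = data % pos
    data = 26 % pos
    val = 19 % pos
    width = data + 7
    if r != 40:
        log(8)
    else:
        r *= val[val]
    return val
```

10

Transformed code:
def main(width):
    for val in width:
        data = val // 2
        nums = nums * 16
    val = 10 + 70
    data = 33 // 27
    process(width)
    r = data % 70
    data = 26 % 70
    val = 19 % 70
    width = data + 7
    if r != 40:
        log(8)
    else:
        r = r * val[val]
    return val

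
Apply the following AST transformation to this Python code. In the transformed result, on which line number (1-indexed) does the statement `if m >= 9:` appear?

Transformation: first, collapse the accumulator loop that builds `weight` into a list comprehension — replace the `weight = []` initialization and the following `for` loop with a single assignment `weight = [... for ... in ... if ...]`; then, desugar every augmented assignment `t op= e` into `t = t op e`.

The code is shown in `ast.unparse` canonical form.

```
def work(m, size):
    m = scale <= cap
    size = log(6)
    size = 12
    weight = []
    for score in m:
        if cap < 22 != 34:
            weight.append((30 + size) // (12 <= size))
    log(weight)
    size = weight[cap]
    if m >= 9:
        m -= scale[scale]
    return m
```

8

Transformed code:
def work(m, size):
    m = scale <= cap
    size = log(6)
    size = 12
    weight = [(30 + size) // (12 <= size) for score in m if cap < 22 != 34]
    log(weight)
    size = weight[cap]
    if m >= 9:
        m = m - scale[scale]
    return m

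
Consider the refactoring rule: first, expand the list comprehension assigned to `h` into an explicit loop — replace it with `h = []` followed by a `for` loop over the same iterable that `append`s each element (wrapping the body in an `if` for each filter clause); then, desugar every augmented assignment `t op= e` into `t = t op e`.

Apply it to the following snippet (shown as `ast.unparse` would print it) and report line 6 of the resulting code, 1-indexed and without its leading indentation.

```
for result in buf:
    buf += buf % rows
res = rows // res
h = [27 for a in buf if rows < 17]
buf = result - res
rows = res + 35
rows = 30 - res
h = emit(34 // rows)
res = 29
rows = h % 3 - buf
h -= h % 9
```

Transformed code:
for result in buf:
    buf = buf + buf % rows
res = rows // res
h = []
for a in buf:
    if rows < 17:
        h.append(27)
buf = result - res
rows = res + 35
rows = 30 - res
h = emit(34 // rows)
res = 29
rows = h % 3 - buf
h = h - h % 9

if rows < 17:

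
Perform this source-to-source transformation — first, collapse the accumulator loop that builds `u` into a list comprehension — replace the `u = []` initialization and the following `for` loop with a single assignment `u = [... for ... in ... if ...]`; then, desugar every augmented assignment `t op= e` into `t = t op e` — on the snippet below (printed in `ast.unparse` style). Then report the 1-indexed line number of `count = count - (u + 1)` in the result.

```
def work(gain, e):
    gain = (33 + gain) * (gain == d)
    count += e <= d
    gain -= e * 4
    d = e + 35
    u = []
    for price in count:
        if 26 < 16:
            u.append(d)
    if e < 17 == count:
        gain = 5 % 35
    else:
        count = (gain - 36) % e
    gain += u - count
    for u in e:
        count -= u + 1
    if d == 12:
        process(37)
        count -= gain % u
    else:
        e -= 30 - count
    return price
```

13

Transformed code:
def work(gain, e):
    gain = (33 + gain) * (gain == d)
    count = count + (e <= d)
    gain = gain - e * 4
    d = e + 35
    u = [d for price in count if 26 < 16]
    if e < 17 == count:
        gain = 5 % 35
    else:
        count = (gain - 36) % e
    gain = gain + (u - count)
    for u in e:
        count = count - (u + 1)
    if d == 12:
        process(37)
        count = count - gain % u
    else:
        e = e - (30 - count)
    return price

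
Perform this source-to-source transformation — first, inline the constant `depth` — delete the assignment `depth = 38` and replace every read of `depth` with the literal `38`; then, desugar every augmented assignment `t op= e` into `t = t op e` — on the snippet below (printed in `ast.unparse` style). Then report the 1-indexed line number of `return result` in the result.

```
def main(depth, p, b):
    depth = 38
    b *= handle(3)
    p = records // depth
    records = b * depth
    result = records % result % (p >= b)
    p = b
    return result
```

Transformed code:
def main(depth, p, b):
    b = b * handle(3)
    p = records // 38
    records = b * 38
    result = records % result % (p >= b)
    p = b
    return result

7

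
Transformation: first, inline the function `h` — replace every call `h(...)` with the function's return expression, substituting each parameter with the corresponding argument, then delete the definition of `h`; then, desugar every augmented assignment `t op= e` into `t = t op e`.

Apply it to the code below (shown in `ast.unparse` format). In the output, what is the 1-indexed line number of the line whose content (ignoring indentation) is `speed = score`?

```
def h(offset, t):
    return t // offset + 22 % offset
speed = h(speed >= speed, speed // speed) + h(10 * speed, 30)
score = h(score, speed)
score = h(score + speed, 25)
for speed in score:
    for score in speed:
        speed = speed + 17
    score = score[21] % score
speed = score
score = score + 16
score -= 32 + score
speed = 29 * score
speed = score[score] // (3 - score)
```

Transformed code:
speed = speed // speed // (speed >= speed) + 22 % (speed >= speed) + (30 // (10 * speed) + 22 % (10 * speed))
score = speed // score + 22 % score
score = 25 // (score + speed) + 22 % (score + speed)
for speed in score:
    for score in speed:
        speed = speed + 17
    score = score[21] % score
speed = score
score = score + 16
score = score - (32 + score)
speed = 29 * score
speed = score[score] // (3 - score)

8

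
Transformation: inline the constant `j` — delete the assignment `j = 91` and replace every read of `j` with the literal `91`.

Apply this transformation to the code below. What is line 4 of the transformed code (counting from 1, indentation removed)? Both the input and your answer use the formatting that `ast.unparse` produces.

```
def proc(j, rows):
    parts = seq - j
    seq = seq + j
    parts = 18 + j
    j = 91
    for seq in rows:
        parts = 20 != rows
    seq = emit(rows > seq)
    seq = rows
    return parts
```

parts = 18 + 91

Transformed code:
def proc(j, rows):
    parts = seq - 91
    seq = seq + 91
    parts = 18 + 91
    for seq in rows:
        parts = 20 != rows
    seq = emit(rows > seq)
    seq = rows
    return parts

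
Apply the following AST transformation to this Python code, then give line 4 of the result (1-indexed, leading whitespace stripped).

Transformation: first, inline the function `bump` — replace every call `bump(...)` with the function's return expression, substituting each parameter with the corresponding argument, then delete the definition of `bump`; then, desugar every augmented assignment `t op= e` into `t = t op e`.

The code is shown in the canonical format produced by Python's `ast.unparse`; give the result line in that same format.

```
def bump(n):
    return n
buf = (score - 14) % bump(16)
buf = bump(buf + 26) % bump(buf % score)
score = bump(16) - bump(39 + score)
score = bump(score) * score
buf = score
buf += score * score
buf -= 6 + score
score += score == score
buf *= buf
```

score = score * score

Transformed code:
buf = (score - 14) % 16
buf = (buf + 26) % (buf % score)
score = 16 - (39 + score)
score = score * score
buf = score
buf = buf + score * score
buf = buf - (6 + score)
score = score + (score == score)
buf = buf * buf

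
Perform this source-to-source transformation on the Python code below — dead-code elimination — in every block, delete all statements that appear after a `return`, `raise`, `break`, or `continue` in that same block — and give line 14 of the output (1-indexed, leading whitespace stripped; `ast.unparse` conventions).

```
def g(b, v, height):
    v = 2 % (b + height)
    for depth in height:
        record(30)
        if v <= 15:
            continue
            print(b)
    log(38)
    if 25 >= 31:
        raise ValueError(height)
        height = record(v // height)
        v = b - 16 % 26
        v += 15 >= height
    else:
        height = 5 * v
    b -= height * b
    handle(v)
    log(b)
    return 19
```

Transformed code:
def g(b, v, height):
    v = 2 % (b + height)
    for depth in height:
        record(30)
        if v <= 15:
            continue
    log(38)
    if 25 >= 31:
        raise ValueError(height)
    else:
        height = 5 * v
    b -= height * b
    handle(v)
    log(b)
    return 19

log(b)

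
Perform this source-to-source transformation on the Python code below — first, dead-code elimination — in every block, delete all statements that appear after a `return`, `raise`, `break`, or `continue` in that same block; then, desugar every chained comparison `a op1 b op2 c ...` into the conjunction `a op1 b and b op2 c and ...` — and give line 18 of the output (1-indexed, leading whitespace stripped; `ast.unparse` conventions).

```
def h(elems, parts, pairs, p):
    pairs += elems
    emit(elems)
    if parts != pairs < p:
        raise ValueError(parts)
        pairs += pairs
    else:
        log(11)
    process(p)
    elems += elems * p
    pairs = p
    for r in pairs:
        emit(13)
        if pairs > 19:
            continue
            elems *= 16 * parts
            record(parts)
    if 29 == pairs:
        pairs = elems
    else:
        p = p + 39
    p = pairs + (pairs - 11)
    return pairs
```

p = p + 39

Transformed code:
def h(elems, parts, pairs, p):
    pairs += elems
    emit(elems)
    if parts != pairs and pairs < p:
        raise ValueError(parts)
    else:
        log(11)
    process(p)
    elems += elems * p
    pairs = p
    for r in pairs:
        emit(13)
        if pairs > 19:
            continue
    if 29 == pairs:
        pairs = elems
    else:
        p = p + 39
    p = pairs + (pairs - 11)
    return pairs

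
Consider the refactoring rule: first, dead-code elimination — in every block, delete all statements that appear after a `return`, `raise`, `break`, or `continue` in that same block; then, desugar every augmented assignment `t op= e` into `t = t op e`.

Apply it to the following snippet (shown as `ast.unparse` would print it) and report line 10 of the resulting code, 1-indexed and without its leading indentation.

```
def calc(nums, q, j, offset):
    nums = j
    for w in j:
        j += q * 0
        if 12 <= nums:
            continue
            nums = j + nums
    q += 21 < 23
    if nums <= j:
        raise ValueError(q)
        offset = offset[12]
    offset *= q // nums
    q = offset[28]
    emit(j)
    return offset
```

Transformed code:
def calc(nums, q, j, offset):
    nums = j
    for w in j:
        j = j + q * 0
        if 12 <= nums:
            continue
    q = q + (21 < 23)
    if nums <= j:
        raise ValueError(q)
    offset = offset * (q // nums)
    q = offset[28]
    emit(j)
    return offset

offset = offset * (q // nums)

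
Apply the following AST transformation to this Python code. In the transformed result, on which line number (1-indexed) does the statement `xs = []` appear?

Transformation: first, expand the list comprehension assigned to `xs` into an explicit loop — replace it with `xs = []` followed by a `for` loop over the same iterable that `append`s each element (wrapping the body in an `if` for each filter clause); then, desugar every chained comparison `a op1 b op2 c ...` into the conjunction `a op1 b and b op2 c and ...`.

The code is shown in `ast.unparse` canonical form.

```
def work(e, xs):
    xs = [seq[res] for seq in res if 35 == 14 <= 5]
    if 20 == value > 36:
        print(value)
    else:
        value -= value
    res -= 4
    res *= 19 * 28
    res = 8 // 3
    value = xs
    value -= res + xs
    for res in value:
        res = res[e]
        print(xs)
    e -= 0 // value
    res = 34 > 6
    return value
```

Transformed code:
def work(e, xs):
    xs = []
    for seq in res:
        if 35 == 14 and 14 <= 5:
            xs.append(seq[res])
    if 20 == value and value > 36:
        print(value)
    else:
        value -= value
    res -= 4
    res *= 19 * 28
    res = 8 // 3
    value = xs
    value -= res + xs
    for res in value:
        res = res[e]
        print(xs)
    e -= 0 // value
    res = 34 > 6
    return value

2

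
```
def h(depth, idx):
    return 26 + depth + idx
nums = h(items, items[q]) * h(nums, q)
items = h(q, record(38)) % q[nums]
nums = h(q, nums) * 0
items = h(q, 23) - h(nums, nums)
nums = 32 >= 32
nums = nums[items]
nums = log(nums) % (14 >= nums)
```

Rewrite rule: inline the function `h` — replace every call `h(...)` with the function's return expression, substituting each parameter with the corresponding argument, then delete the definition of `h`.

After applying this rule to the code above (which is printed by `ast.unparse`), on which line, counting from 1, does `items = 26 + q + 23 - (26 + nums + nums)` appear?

Transformed code:
nums = (26 + items + items[q]) * (26 + nums + q)
items = (26 + q + record(38)) % q[nums]
nums = (26 + q + nums) * 0
items = 26 + q + 23 - (26 + nums + nums)
nums = 32 >= 32
nums = nums[items]
nums = log(nums) % (14 >= nums)

4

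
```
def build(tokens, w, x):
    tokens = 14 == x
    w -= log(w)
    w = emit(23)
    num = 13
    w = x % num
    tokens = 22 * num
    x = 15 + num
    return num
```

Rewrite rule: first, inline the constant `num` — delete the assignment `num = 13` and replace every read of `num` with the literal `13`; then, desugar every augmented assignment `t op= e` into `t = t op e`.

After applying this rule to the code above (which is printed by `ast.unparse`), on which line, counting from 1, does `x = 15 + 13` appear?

7

Transformed code:
def build(tokens, w, x):
    tokens = 14 == x
    w = w - log(w)
    w = emit(23)
    w = x % 13
    tokens = 22 * 13
    x = 15 + 13
    return 13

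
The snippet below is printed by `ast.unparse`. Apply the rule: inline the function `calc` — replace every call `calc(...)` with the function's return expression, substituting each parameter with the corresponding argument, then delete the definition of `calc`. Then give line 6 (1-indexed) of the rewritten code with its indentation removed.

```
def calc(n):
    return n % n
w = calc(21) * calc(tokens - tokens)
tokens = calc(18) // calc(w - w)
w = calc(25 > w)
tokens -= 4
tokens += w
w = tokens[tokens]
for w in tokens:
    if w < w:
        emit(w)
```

Transformed code:
w = 21 % 21 * ((tokens - tokens) % (tokens - tokens))
tokens = 18 % 18 // ((w - w) % (w - w))
w = (25 > w) % (25 > w)
tokens -= 4
tokens += w
w = tokens[tokens]
for w in tokens:
    if w < w:
        emit(w)

w = tokens[tokens]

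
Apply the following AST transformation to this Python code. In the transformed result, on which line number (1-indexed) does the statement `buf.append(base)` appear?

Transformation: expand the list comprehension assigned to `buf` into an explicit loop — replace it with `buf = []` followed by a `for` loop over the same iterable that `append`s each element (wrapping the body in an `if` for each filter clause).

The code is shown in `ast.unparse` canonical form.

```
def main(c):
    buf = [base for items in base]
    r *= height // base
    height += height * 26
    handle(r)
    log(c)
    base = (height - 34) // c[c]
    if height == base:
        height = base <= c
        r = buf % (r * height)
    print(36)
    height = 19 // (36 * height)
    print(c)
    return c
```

4

Transformed code:
def main(c):
    buf = []
    for items in base:
        buf.append(base)
    r *= height // base
    height += height * 26
    handle(r)
    log(c)
    base = (height - 34) // c[c]
    if height == base:
        height = base <= c
        r = buf % (r * height)
    print(36)
    height = 19 // (36 * height)
    print(c)
    return c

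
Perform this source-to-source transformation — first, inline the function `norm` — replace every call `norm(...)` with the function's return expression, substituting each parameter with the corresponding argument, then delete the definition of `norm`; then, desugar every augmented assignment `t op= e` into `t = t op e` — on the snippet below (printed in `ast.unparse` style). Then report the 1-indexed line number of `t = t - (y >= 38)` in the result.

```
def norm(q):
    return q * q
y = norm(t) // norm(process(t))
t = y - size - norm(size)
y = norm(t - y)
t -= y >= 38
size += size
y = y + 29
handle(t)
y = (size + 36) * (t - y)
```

4

Transformed code:
y = t * t // (process(t) * process(t))
t = y - size - size * size
y = (t - y) * (t - y)
t = t - (y >= 38)
size = size + size
y = y + 29
handle(t)
y = (size + 36) * (t - y)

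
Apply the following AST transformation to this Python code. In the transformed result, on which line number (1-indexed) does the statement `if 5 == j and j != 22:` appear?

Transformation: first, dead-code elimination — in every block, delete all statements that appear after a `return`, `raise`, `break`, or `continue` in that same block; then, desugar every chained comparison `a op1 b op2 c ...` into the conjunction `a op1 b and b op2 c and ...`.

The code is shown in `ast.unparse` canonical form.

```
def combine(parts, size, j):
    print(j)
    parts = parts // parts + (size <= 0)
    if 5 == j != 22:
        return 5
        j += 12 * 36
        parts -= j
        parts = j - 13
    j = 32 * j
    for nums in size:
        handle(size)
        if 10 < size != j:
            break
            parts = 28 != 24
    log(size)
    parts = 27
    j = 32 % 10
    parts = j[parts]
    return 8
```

4

Transformed code:
def combine(parts, size, j):
    print(j)
    parts = parts // parts + (size <= 0)
    if 5 == j and j != 22:
        return 5
    j = 32 * j
    for nums in size:
        handle(size)
        if 10 < size and size != j:
            break
    log(size)
    parts = 27
    j = 32 % 10
    parts = j[parts]
    return 8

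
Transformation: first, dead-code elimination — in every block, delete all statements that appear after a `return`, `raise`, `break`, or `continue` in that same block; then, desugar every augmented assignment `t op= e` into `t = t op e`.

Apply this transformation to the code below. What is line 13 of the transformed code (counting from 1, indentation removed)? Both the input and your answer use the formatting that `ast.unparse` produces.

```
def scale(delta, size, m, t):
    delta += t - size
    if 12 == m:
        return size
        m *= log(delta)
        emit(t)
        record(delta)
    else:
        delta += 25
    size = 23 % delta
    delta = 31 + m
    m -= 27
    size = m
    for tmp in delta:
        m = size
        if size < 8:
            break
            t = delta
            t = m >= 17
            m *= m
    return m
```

if size < 8:

Transformed code:
def scale(delta, size, m, t):
    delta = delta + (t - size)
    if 12 == m:
        return size
    else:
        delta = delta + 25
    size = 23 % delta
    delta = 31 + m
    m = m - 27
    size = m
    for tmp in delta:
        m = size
        if size < 8:
            break
    return m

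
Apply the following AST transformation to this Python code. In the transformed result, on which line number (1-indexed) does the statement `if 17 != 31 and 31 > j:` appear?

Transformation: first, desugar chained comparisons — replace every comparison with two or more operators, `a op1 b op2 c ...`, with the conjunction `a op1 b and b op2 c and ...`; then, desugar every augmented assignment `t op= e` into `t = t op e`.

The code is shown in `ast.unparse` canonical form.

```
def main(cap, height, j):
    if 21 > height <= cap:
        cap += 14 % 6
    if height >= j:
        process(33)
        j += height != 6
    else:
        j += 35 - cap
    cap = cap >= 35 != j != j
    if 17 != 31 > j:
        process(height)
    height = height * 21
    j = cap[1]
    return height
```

10

Transformed code:
def main(cap, height, j):
    if 21 > height and height <= cap:
        cap = cap + 14 % 6
    if height >= j:
        process(33)
        j = j + (height != 6)
    else:
        j = j + (35 - cap)
    cap = cap >= 35 and 35 != j and (j != j)
    if 17 != 31 and 31 > j:
        process(height)
    height = height * 21
    j = cap[1]
    return height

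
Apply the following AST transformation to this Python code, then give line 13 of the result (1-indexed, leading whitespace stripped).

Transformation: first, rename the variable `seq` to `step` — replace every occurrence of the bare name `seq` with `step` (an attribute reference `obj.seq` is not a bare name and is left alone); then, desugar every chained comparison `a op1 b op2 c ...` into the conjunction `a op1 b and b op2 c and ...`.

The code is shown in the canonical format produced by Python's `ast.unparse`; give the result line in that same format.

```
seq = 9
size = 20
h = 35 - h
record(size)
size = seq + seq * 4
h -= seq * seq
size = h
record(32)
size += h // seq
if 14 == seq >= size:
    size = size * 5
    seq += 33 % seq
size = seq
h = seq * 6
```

Transformed code:
step = 9
size = 20
h = 35 - h
record(size)
size = step + step * 4
h -= step * step
size = h
record(32)
size += h // step
if 14 == step and step >= size:
    size = size * 5
    step += 33 % step
size = step
h = step * 6

size = step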